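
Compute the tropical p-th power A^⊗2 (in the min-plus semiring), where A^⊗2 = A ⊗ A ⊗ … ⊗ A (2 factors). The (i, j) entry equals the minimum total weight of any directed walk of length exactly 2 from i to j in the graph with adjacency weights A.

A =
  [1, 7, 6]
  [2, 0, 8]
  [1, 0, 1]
A^⊗2 =
  [2, 6, 7]
  [2, 0, 8]
  [2, 0, 2]

Each entry (A^⊗2)_ij equals the minimum over all length-2 walks i = v_0 → v_1 → … → v_2 = j of Σ_t A[v_t][v_{t+1}]. For example, for (i, j) = (0, 2) we minimise over 3 possible intermediate vertex sequences; the minimum is 7, attained along the walk 0 → 0 → 2.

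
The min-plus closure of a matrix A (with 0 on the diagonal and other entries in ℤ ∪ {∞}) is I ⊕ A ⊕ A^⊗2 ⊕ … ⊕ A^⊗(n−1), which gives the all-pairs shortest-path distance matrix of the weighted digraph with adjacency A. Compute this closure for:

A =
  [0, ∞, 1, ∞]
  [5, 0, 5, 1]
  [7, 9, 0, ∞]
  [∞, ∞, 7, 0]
Closure =
  [0, 10, 1, 11]
  [5, 0, 5, 1]
  [7, 9, 0, 10]
  [14, 16, 7, 0]

This is the Floyd-Warshall all-pairs shortest-path computation. For each intermediate vertex k = 0, 1, …, 3, update dist[i][j] ← min(dist[i][j], dist[i][k] + dist[k][j]). The final matrix gives, for each (i, j), the minimum total weight of any directed path from i to j (possibly empty when i = j).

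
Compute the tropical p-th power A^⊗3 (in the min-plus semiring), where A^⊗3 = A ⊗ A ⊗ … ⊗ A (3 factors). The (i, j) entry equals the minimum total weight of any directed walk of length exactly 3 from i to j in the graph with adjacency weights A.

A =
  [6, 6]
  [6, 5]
A^⊗3 =
  [17, 16]
  [16, 15]

Each entry (A^⊗3)_ij equals the minimum over all length-3 walks i = v_0 → v_1 → … → v_3 = j of Σ_t A[v_t][v_{t+1}]. For example, for (i, j) = (0, 1) we minimise over 4 possible intermediate vertex sequences; the minimum is 16, attained along the walk 0 → 1 → 1 → 1.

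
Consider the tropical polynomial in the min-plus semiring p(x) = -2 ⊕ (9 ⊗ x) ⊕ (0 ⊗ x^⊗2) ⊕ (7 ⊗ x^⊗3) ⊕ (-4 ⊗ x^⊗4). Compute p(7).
p(7) = -2

A tropical monomial a ⊗ x^⊗i evaluates to a + i · x. Evaluating each term at x = 7:
  Term 0 contributes -2 + 0 · 7 = -2
  Term 1 contributes 9 + 1 · 7 = 16
  Term 2 contributes 0 + 2 · 7 = 14
  Term 3 contributes 7 + 3 · 7 = 28
  Term 4 contributes -4 + 4 · 7 = 24
p(7) = ⊕ of these = min[-2, 16, 14, 28, 24] = -2.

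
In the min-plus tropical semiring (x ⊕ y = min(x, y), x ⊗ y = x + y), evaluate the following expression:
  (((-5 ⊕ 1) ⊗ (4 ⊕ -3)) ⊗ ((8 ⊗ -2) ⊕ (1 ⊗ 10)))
(((-5 ⊕ 1) ⊗ (4 ⊕ -3)) ⊗ ((8 ⊗ -2) ⊕ (1 ⊗ 10))) = -2

Expand innermost to outermost. Recall ⊕ takes the minimum of its arguments and ⊗ takes their sum. Working out the expression (((-5 ⊕ 1) ⊗ (4 ⊕ -3)) ⊗ ((8 ⊗ -2) ⊕ (1 ⊗ 10))) gives -2.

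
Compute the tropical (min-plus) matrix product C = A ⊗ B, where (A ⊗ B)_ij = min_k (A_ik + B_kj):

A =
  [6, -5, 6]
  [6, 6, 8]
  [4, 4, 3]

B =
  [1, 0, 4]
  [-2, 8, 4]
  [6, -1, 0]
A ⊗ B =
  [-7, 3, -1]
  [4, 6, 8]
  [2, 2, 3]

Apply the min-plus product entry-by-entry:
  C[0][0] = min over k of (A[0][0] + B[0][0] = 6 + 1 = 7, A[0][1] + B[1][0] = -5 + -2 = -7, A[0][2] + B[2][0] = 6 + 6 = 12) = -7 (attained at k = 1)
  C[0][1] = min over k of (A[0][0] + B[0][1] = 6 + 0 = 6, A[0][1] + B[1][1] = -5 + 8 = 3, A[0][2] + B[2][1] = 6 + -1 = 5) = 3 (attained at k = 1)
  C[0][2] = min over k of (A[0][0] + B[0][2] = 6 + 4 = 10, A[0][1] + B[1][2] = -5 + 4 = -1, A[0][2] + B[2][2] = 6 + 0 = 6) = -1 (attained at k = 1)
  C[1][0] = min over k of (A[1][0] + B[0][0] = 6 + 1 = 7, A[1][1] + B[1][0] = 6 + -2 = 4, A[1][2] + B[2][0] = 8 + 6 = 14) = 4 (attained at k = 1)
  C[1][1] = min over k of (A[1][0] + B[0][1] = 6 + 0 = 6, A[1][1] + B[1][1] = 6 + 8 = 14, A[1][2] + B[2][1] = 8 + -1 = 7) = 6 (attained at k = 0)
  C[1][2] = min over k of (A[1][0] + B[0][2] = 6 + 4 = 10, A[1][1] + B[1][2] = 6 + 4 = 10, A[1][2] + B[2][2] = 8 + 0 = 8) = 8 (attained at k = 2)
  C[2][0] = min over k of (A[2][0] + B[0][0] = 4 + 1 = 5, A[2][1] + B[1][0] = 4 + -2 = 2, A[2][2] + B[2][0] = 3 + 6 = 9) = 2 (attained at k = 1)
  C[2][1] = min over k of (A[2][0] + B[0][1] = 4 + 0 = 4, A[2][1] + B[1][1] = 4 + 8 = 12, A[2][2] + B[2][1] = 3 + -1 = 2) = 2 (attained at k = 2)
  C[2][2] = min over k of (A[2][0] + B[0][2] = 4 + 4 = 8, A[2][1] + B[1][2] = 4 + 4 = 8, A[2][2] + B[2][2] = 3 + 0 = 3) = 3 (attained at k = 2)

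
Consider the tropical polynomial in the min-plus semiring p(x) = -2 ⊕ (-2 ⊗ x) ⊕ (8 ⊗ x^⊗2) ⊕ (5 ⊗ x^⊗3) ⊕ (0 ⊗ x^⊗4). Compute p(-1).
p(-1) = -4

A tropical monomial a ⊗ x^⊗i evaluates to a + i · x. Evaluating each term at x = -1:
  Term 0 contributes -2 + 0 · -1 = -2
  Term 1 contributes -2 + 1 · -1 = -3
  Term 2 contributes 8 + 2 · -1 = 6
  Term 3 contributes 5 + 3 · -1 = 2
  Term 4 contributes 0 + 4 · -1 = -4
p(-1) = ⊕ of these = min[-2, -3, 6, 2, -4] = -4.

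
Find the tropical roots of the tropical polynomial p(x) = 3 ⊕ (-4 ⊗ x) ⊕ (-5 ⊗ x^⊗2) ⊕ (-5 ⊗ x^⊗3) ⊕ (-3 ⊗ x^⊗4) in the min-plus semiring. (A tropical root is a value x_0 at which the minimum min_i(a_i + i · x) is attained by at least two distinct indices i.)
Roots: {-2, 0, 1, 7}

Each tropical root is a break point of the lower envelope of the lines y = a_i + i · x (there are 5 lines, with slopes 0, 1, ..., 4). Only the lines that attain the minimum somewhere contribute to roots; other lines are dominated. Here the surviving (envelope) indices are i = 4, i = 3, i = 2, i = 1, i = 0.
Intersections between consecutive envelope lines give the roots: for adjacent envelope indices i < j the intersection is x = (a_i − a_j) / (j − i). Reading off the sorted break points: {-2, 0, 1, 7}.
Verification: at each break x_0, at least two indices attain the minimum of min_i(a_i + i · x_0).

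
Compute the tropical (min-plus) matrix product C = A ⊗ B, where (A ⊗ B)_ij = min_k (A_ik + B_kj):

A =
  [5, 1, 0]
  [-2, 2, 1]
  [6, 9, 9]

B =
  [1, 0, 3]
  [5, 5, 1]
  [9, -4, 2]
A ⊗ B =
  [6, -4, 2]
  [-1, -3, 1]
  [7, 5, 9]

Apply the min-plus product entry-by-entry:
  C[0][0] = min over k of (A[0][0] + B[0][0] = 5 + 1 = 6, A[0][1] + B[1][0] = 1 + 5 = 6, A[0][2] + B[2][0] = 0 + 9 = 9) = 6 (attained at k = 0)
  C[0][1] = min over k of (A[0][0] + B[0][1] = 5 + 0 = 5, A[0][1] + B[1][1] = 1 + 5 = 6, A[0][2] + B[2][1] = 0 + -4 = -4) = -4 (attained at k = 2)
  C[0][2] = min over k of (A[0][0] + B[0][2] = 5 + 3 = 8, A[0][1] + B[1][2] = 1 + 1 = 2, A[0][2] + B[2][2] = 0 + 2 = 2) = 2 (attained at k = 1)
  C[1][0] = min over k of (A[1][0] + B[0][0] = -2 + 1 = -1, A[1][1] + B[1][0] = 2 + 5 = 7, A[1][2] + B[2][0] = 1 + 9 = 10) = -1 (attained at k = 0)
  C[1][1] = min over k of (A[1][0] + B[0][1] = -2 + 0 = -2, A[1][1] + B[1][1] = 2 + 5 = 7, A[1][2] + B[2][1] = 1 + -4 = -3) = -3 (attained at k = 2)
  C[1][2] = min over k of (A[1][0] + B[0][2] = -2 + 3 = 1, A[1][1] + B[1][2] = 2 + 1 = 3, A[1][2] + B[2][2] = 1 + 2 = 3) = 1 (attained at k = 0)
  C[2][0] = min over k of (A[2][0] + B[0][0] = 6 + 1 = 7, A[2][1] + B[1][0] = 9 + 5 = 14, A[2][2] + B[2][0] = 9 + 9 = 18) = 7 (attained at k = 0)
  C[2][1] = min over k of (A[2][0] + B[0][1] = 6 + 0 = 6, A[2][1] + B[1][1] = 9 + 5 = 14, A[2][2] + B[2][1] = 9 + -4 = 5) = 5 (attained at k = 2)
  C[2][2] = min over k of (A[2][0] + B[0][2] = 6 + 3 = 9, A[2][1] + B[1][2] = 9 + 1 = 10, A[2][2] + B[2][2] = 9 + 2 = 11) = 9 (attained at k = 0)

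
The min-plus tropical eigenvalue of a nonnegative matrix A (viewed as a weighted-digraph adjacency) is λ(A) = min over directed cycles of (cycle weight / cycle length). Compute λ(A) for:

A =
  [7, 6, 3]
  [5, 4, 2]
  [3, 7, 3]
λ(A) = 3

Enumerate directed cycles and compute their means (weight / length). Sample:
  cycle 0 → 0: weight = 7, length = 1, mean = 7/1 ≈ 7.000
  cycle 1 → 1: weight = 4, length = 1, mean = 4/1 ≈ 4.000
  cycle 2 → 2: weight = 3, length = 1, mean = 3/1 ≈ 3.000
  cycle 0 → 1 → 0: weight = 11, length = 2, mean = 11/2 ≈ 5.500
  cycle 0 → 2 → 0: weight = 6, length = 2, mean = 6/2 ≈ 3.000
  cycle 1 → 0 → 1: weight = 11, length = 2, mean = 11/2 ≈ 5.500
Minimum mean = 3.000, attained e.g. along the cycle 2 → 2 with weight 3 and length 1. So λ(A) = 3/1 = 3.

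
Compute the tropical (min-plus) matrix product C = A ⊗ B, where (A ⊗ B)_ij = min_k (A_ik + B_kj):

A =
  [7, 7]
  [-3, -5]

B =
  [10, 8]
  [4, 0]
A ⊗ B =
  [11, 7]
  [-1, -5]

Apply the min-plus product entry-by-entry:
  C[0][0] = min over k of (A[0][0] + B[0][0] = 7 + 10 = 17, A[0][1] + B[1][0] = 7 + 4 = 11) = 11 (attained at k = 1)
  C[0][1] = min over k of (A[0][0] + B[0][1] = 7 + 8 = 15, A[0][1] + B[1][1] = 7 + 0 = 7) = 7 (attained at k = 1)
  C[1][0] = min over k of (A[1][0] + B[0][0] = -3 + 10 = 7, A[1][1] + B[1][0] = -5 + 4 = -1) = -1 (attained at k = 1)
  C[1][1] = min over k of (A[1][0] + B[0][1] = -3 + 8 = 5, A[1][1] + B[1][1] = -5 + 0 = -5) = -5 (attained at k = 1)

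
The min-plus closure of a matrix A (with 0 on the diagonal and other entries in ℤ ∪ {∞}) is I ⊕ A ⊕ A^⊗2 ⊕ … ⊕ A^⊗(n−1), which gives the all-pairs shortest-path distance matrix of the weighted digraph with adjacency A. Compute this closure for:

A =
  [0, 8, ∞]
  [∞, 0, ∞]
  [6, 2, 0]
Closure =
  [0, 8, ∞]
  [∞, 0, ∞]
  [6, 2, 0]

This is the Floyd-Warshall all-pairs shortest-path computation. For each intermediate vertex k = 0, 1, …, 2, update dist[i][j] ← min(dist[i][j], dist[i][k] + dist[k][j]). The final matrix gives, for each (i, j), the minimum total weight of any directed path from i to j (possibly empty when i = j).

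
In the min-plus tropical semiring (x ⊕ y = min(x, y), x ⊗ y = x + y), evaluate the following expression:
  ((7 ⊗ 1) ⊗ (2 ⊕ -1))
((7 ⊗ 1) ⊗ (2 ⊕ -1)) = 7

Expand innermost to outermost. Recall ⊕ takes the minimum of its arguments and ⊗ takes their sum. Working out the expression ((7 ⊗ 1) ⊗ (2 ⊕ -1)) gives 7.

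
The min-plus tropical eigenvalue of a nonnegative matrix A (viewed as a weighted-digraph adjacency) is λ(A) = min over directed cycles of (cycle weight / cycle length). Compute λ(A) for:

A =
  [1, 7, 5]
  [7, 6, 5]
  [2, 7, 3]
λ(A) = 1

Enumerate directed cycles and compute their means (weight / length). Sample:
  cycle 0 → 0: weight = 1, length = 1, mean = 1/1 ≈ 1.000
  cycle 1 → 1: weight = 6, length = 1, mean = 6/1 ≈ 6.000
  cycle 2 → 2: weight = 3, length = 1, mean = 3/1 ≈ 3.000
  cycle 0 → 1 → 0: weight = 14, length = 2, mean = 14/2 ≈ 7.000
  cycle 0 → 2 → 0: weight = 7, length = 2, mean = 7/2 ≈ 3.500
  cycle 1 → 0 → 1: weight = 14, length = 2, mean = 14/2 ≈ 7.000
Minimum mean = 1.000, attained e.g. along the cycle 0 → 0 with weight 1 and length 1. So λ(A) = 1/1 = 1.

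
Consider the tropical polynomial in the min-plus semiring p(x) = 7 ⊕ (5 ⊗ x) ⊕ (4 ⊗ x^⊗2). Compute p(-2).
p(-2) = 0

A tropical monomial a ⊗ x^⊗i evaluates to a + i · x. Evaluating each term at x = -2:
  Term 0 contributes 7 + 0 · -2 = 7
  Term 1 contributes 5 + 1 · -2 = 3
  Term 2 contributes 4 + 2 · -2 = 0
p(-2) = ⊕ of these = min[7, 3, 0] = 0.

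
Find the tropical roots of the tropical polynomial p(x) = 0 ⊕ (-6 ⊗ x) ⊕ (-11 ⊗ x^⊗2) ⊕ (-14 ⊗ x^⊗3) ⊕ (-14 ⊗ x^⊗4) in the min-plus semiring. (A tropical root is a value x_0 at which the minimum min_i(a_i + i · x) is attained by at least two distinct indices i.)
Roots: {0, 3, 5, 6}

Each tropical root is a break point of the lower envelope of the lines y = a_i + i · x (there are 5 lines, with slopes 0, 1, ..., 4). Only the lines that attain the minimum somewhere contribute to roots; other lines are dominated. Here the surviving (envelope) indices are i = 4, i = 3, i = 2, i = 1, i = 0.
Intersections between consecutive envelope lines give the roots: for adjacent envelope indices i < j the intersection is x = (a_i − a_j) / (j − i). Reading off the sorted break points: {0, 3, 5, 6}.
Verification: at each break x_0, at least two indices attain the minimum of min_i(a_i + i · x_0).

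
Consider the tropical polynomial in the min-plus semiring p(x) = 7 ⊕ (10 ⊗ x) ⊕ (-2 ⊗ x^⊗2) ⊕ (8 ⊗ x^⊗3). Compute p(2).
p(2) = 2

A tropical monomial a ⊗ x^⊗i evaluates to a + i · x. Evaluating each term at x = 2:
  Term 0 contributes 7 + 0 · 2 = 7
  Term 1 contributes 10 + 1 · 2 = 12
  Term 2 contributes -2 + 2 · 2 = 2
  Term 3 contributes 8 + 3 · 2 = 14
p(2) = ⊕ of these = min[7, 12, 2, 14] = 2.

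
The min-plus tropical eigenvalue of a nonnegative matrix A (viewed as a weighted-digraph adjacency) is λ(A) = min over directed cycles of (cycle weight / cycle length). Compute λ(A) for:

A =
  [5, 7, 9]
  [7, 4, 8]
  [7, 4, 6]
λ(A) = 4

Enumerate directed cycles and compute their means (weight / length). Sample:
  cycle 0 → 0: weight = 5, length = 1, mean = 5/1 ≈ 5.000
  cycle 1 → 1: weight = 4, length = 1, mean = 4/1 ≈ 4.000
  cycle 2 → 2: weight = 6, length = 1, mean = 6/1 ≈ 6.000
  cycle 0 → 1 → 0: weight = 14, length = 2, mean = 14/2 ≈ 7.000
  cycle 0 → 2 → 0: weight = 16, length = 2, mean = 16/2 ≈ 8.000
  cycle 1 → 0 → 1: weight = 14, length = 2, mean = 14/2 ≈ 7.000
Minimum mean = 4.000, attained e.g. along the cycle 1 → 1 with weight 4 and length 1. So λ(A) = 4/1 = 4.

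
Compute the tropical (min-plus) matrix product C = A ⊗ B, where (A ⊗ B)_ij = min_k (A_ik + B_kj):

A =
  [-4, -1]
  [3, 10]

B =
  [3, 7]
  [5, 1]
A ⊗ B =
  [-1, 0]
  [6, 10]

Apply the min-plus product entry-by-entry:
  C[0][0] = min over k of (A[0][0] + B[0][0] = -4 + 3 = -1, A[0][1] + B[1][0] = -1 + 5 = 4) = -1 (attained at k = 0)
  C[0][1] = min over k of (A[0][0] + B[0][1] = -4 + 7 = 3, A[0][1] + B[1][1] = -1 + 1 = 0) = 0 (attained at k = 1)
  C[1][0] = min over k of (A[1][0] + B[0][0] = 3 + 3 = 6, A[1][1] + B[1][0] = 10 + 5 = 15) = 6 (attained at k = 0)
  C[1][1] = min over k of (A[1][0] + B[0][1] = 3 + 7 = 10, A[1][1] + B[1][1] = 10 + 1 = 11) = 10 (attained at k = 0)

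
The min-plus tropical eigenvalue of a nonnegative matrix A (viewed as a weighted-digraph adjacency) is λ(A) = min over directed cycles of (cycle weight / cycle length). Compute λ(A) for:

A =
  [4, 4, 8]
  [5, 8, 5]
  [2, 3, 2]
λ(A) = 2

Enumerate directed cycles and compute their means (weight / length). Sample:
  cycle 0 → 0: weight = 4, length = 1, mean = 4/1 ≈ 4.000
  cycle 1 → 1: weight = 8, length = 1, mean = 8/1 ≈ 8.000
  cycle 2 → 2: weight = 2, length = 1, mean = 2/1 ≈ 2.000
  cycle 0 → 1 → 0: weight = 9, length = 2, mean = 9/2 ≈ 4.500
  cycle 0 → 2 → 0: weight = 10, length = 2, mean = 10/2 ≈ 5.000
  cycle 1 → 0 → 1: weight = 9, length = 2, mean = 9/2 ≈ 4.500
Minimum mean = 2.000, attained e.g. along the cycle 2 → 2 with weight 2 and length 1. So λ(A) = 2/1 = 2.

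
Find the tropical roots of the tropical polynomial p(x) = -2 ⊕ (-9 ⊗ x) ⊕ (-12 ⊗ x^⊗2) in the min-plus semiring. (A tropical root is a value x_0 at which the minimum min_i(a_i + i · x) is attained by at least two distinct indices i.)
Roots: {3, 7}

Each tropical root is a break point of the lower envelope of the lines y = a_i + i · x (there are 3 lines, with slopes 0, 1, ..., 2). Only the lines that attain the minimum somewhere contribute to roots; other lines are dominated. Here the surviving (envelope) indices are i = 2, i = 1, i = 0.
Intersections between consecutive envelope lines give the roots: for adjacent envelope indices i < j the intersection is x = (a_i − a_j) / (j − i). Reading off the sorted break points: {3, 7}.
Verification: at each break x_0, at least two indices attain the minimum of min_i(a_i + i · x_0).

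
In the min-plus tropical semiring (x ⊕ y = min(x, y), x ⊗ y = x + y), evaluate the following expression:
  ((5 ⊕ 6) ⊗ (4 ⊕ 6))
((5 ⊕ 6) ⊗ (4 ⊕ 6)) = 9

Expand innermost to outermost. Recall ⊕ takes the minimum of its arguments and ⊗ takes their sum. Working out the expression ((5 ⊕ 6) ⊗ (4 ⊕ 6)) gives 9.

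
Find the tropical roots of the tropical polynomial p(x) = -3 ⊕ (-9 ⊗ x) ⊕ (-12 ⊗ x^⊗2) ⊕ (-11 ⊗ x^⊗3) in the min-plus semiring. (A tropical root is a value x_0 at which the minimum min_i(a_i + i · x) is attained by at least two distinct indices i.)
Roots: {-1, 3, 6}

Each tropical root is a break point of the lower envelope of the lines y = a_i + i · x (there are 4 lines, with slopes 0, 1, ..., 3). Only the lines that attain the minimum somewhere contribute to roots; other lines are dominated. Here the surviving (envelope) indices are i = 3, i = 2, i = 1, i = 0.
Intersections between consecutive envelope lines give the roots: for adjacent envelope indices i < j the intersection is x = (a_i − a_j) / (j − i). Reading off the sorted break points: {-1, 3, 6}.
Verification: at each break x_0, at least two indices attain the minimum of min_i(a_i + i · x_0).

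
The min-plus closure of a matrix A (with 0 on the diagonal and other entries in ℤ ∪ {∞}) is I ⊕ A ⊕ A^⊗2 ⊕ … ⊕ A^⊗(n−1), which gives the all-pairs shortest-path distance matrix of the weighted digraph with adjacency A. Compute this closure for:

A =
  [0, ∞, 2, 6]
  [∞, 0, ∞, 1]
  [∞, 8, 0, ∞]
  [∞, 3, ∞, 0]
Closure =
  [0, 9, 2, 6]
  [∞, 0, ∞, 1]
  [∞, 8, 0, 9]
  [∞, 3, ∞, 0]

This is the Floyd-Warshall all-pairs shortest-path computation. For each intermediate vertex k = 0, 1, …, 3, update dist[i][j] ← min(dist[i][j], dist[i][k] + dist[k][j]). The final matrix gives, for each (i, j), the minimum total weight of any directed path from i to j (possibly empty when i = j).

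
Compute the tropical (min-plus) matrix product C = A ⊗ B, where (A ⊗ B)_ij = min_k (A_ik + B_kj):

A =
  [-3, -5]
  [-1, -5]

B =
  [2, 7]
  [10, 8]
A ⊗ B =
  [-1, 3]
  [1, 3]

Apply the min-plus product entry-by-entry:
  C[0][0] = min over k of (A[0][0] + B[0][0] = -3 + 2 = -1, A[0][1] + B[1][0] = -5 + 10 = 5) = -1 (attained at k = 0)
  C[0][1] = min over k of (A[0][0] + B[0][1] = -3 + 7 = 4, A[0][1] + B[1][1] = -5 + 8 = 3) = 3 (attained at k = 1)
  C[1][0] = min over k of (A[1][0] + B[0][0] = -1 + 2 = 1, A[1][1] + B[1][0] = -5 + 10 = 5) = 1 (attained at k = 0)
  C[1][1] = min over k of (A[1][0] + B[0][1] = -1 + 7 = 6, A[1][1] + B[1][1] = -5 + 8 = 3) = 3 (attained at k = 1)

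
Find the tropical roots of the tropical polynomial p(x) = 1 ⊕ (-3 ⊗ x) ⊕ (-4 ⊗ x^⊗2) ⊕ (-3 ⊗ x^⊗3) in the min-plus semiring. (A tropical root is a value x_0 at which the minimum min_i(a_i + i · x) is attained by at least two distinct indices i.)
Roots: {-1, 1, 4}

Each tropical root is a break point of the lower envelope of the lines y = a_i + i · x (there are 4 lines, with slopes 0, 1, ..., 3). Only the lines that attain the minimum somewhere contribute to roots; other lines are dominated. Here the surviving (envelope) indices are i = 3, i = 2, i = 1, i = 0.
Intersections between consecutive envelope lines give the roots: for adjacent envelope indices i < j the intersection is x = (a_i − a_j) / (j − i). Reading off the sorted break points: {-1, 1, 4}.
Verification: at each break x_0, at least two indices attain the minimum of min_i(a_i + i · x_0).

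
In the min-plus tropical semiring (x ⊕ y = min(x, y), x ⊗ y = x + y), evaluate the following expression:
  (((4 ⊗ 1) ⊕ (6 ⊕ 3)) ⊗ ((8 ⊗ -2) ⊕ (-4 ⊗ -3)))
(((4 ⊗ 1) ⊕ (6 ⊕ 3)) ⊗ ((8 ⊗ -2) ⊕ (-4 ⊗ -3))) = -4

Expand innermost to outermost. Recall ⊕ takes the minimum of its arguments and ⊗ takes their sum. Working out the expression (((4 ⊗ 1) ⊕ (6 ⊕ 3)) ⊗ ((8 ⊗ -2) ⊕ (-4 ⊗ -3))) gives -4.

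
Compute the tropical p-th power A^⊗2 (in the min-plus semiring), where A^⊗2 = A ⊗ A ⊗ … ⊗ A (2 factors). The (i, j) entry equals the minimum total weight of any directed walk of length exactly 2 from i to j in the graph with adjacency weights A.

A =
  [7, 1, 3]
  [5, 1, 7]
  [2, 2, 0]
A^⊗2 =
  [5, 2, 3]
  [6, 2, 7]
  [2, 2, 0]

Each entry (A^⊗2)_ij equals the minimum over all length-2 walks i = v_0 → v_1 → … → v_2 = j of Σ_t A[v_t][v_{t+1}]. For example, for (i, j) = (0, 2) we minimise over 3 possible intermediate vertex sequences; the minimum is 3, attained along the walk 0 → 2 → 2.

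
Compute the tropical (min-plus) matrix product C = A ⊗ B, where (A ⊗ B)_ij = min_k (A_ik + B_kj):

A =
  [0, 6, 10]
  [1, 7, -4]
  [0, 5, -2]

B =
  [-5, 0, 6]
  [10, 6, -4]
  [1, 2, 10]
A ⊗ B =
  [-5, 0, 2]
  [-4, -2, 3]
  [-5, 0, 1]

Apply the min-plus product entry-by-entry:
  C[0][0] = min over k of (A[0][0] + B[0][0] = 0 + -5 = -5, A[0][1] + B[1][0] = 6 + 10 = 16, A[0][2] + B[2][0] = 10 + 1 = 11) = -5 (attained at k = 0)
  C[0][1] = min over k of (A[0][0] + B[0][1] = 0 + 0 = 0, A[0][1] + B[1][1] = 6 + 6 = 12, A[0][2] + B[2][1] = 10 + 2 = 12) = 0 (attained at k = 0)
  C[0][2] = min over k of (A[0][0] + B[0][2] = 0 + 6 = 6, A[0][1] + B[1][2] = 6 + -4 = 2, A[0][2] + B[2][2] = 10 + 10 = 20) = 2 (attained at k = 1)
  C[1][0] = min over k of (A[1][0] + B[0][0] = 1 + -5 = -4, A[1][1] + B[1][0] = 7 + 10 = 17, A[1][2] + B[2][0] = -4 + 1 = -3) = -4 (attained at k = 0)
  C[1][1] = min over k of (A[1][0] + B[0][1] = 1 + 0 = 1, A[1][1] + B[1][1] = 7 + 6 = 13, A[1][2] + B[2][1] = -4 + 2 = -2) = -2 (attained at k = 2)
  C[1][2] = min over k of (A[1][0] + B[0][2] = 1 + 6 = 7, A[1][1] + B[1][2] = 7 + -4 = 3, A[1][2] + B[2][2] = -4 + 10 = 6) = 3 (attained at k = 1)
  C[2][0] = min over k of (A[2][0] + B[0][0] = 0 + -5 = -5, A[2][1] + B[1][0] = 5 + 10 = 15, A[2][2] + B[2][0] = -2 + 1 = -1) = -5 (attained at k = 0)
  C[2][1] = min over k of (A[2][0] + B[0][1] = 0 + 0 = 0, A[2][1] + B[1][1] = 5 + 6 = 11, A[2][2] + B[2][1] = -2 + 2 = 0) = 0 (attained at k = 0)
  C[2][2] = min over k of (A[2][0] + B[0][2] = 0 + 6 = 6, A[2][1] + B[1][2] = 5 + -4 = 1, A[2][2] + B[2][2] = -2 + 10 = 8) = 1 (attained at k = 1)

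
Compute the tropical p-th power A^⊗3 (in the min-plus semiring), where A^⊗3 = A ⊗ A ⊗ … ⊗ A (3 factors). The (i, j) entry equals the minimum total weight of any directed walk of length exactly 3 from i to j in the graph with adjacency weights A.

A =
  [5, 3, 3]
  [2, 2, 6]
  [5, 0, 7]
A^⊗3 =
  [5, 5, 8]
  [6, 5, 7]
  [4, 4, 5]

Each entry (A^⊗3)_ij equals the minimum over all length-3 walks i = v_0 → v_1 → … → v_3 = j of Σ_t A[v_t][v_{t+1}]. For example, for (i, j) = (0, 2) we minimise over 9 possible intermediate vertex sequences; the minimum is 8, attained along the walk 0 → 1 → 0 → 2.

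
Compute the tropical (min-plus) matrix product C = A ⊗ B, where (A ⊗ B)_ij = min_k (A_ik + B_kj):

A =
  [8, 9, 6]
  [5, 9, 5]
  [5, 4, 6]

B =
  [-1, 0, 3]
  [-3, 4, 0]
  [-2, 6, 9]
A ⊗ B =
  [4, 8, 9]
  [3, 5, 8]
  [1, 5, 4]

Apply the min-plus product entry-by-entry:
  C[0][0] = min over k of (A[0][0] + B[0][0] = 8 + -1 = 7, A[0][1] + B[1][0] = 9 + -3 = 6, A[0][2] + B[2][0] = 6 + -2 = 4) = 4 (attained at k = 2)
  C[0][1] = min over k of (A[0][0] + B[0][1] = 8 + 0 = 8, A[0][1] + B[1][1] = 9 + 4 = 13, A[0][2] + B[2][1] = 6 + 6 = 12) = 8 (attained at k = 0)
  C[0][2] = min over k of (A[0][0] + B[0][2] = 8 + 3 = 11, A[0][1] + B[1][2] = 9 + 0 = 9, A[0][2] + B[2][2] = 6 + 9 = 15) = 9 (attained at k = 1)
  C[1][0] = min over k of (A[1][0] + B[0][0] = 5 + -1 = 4, A[1][1] + B[1][0] = 9 + -3 = 6, A[1][2] + B[2][0] = 5 + -2 = 3) = 3 (attained at k = 2)
  C[1][1] = min over k of (A[1][0] + B[0][1] = 5 + 0 = 5, A[1][1] + B[1][1] = 9 + 4 = 13, A[1][2] + B[2][1] = 5 + 6 = 11) = 5 (attained at k = 0)
  C[1][2] = min over k of (A[1][0] + B[0][2] = 5 + 3 = 8, A[1][1] + B[1][2] = 9 + 0 = 9, A[1][2] + B[2][2] = 5 + 9 = 14) = 8 (attained at k = 0)
  C[2][0] = min over k of (A[2][0] + B[0][0] = 5 + -1 = 4, A[2][1] + B[1][0] = 4 + -3 = 1, A[2][2] + B[2][0] = 6 + -2 = 4) = 1 (attained at k = 1)
  C[2][1] = min over k of (A[2][0] + B[0][1] = 5 + 0 = 5, A[2][1] + B[1][1] = 4 + 4 = 8, A[2][2] + B[2][1] = 6 + 6 = 12) = 5 (attained at k = 0)
  C[2][2] = min over k of (A[2][0] + B[0][2] = 5 + 3 = 8, A[2][1] + B[1][2] = 4 + 0 = 4, A[2][2] + B[2][2] = 6 + 9 = 15) = 4 (attained at k = 1)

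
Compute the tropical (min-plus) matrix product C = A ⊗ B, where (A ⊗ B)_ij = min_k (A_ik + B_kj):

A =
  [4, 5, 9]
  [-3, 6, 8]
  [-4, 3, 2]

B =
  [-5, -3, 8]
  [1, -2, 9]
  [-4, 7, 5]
A ⊗ B =
  [-1, 1, 12]
  [-8, -6, 5]
  [-9, -7, 4]

Apply the min-plus product entry-by-entry:
  C[0][0] = min over k of (A[0][0] + B[0][0] = 4 + -5 = -1, A[0][1] + B[1][0] = 5 + 1 = 6, A[0][2] + B[2][0] = 9 + -4 = 5) = -1 (attained at k = 0)
  C[0][1] = min over k of (A[0][0] + B[0][1] = 4 + -3 = 1, A[0][1] + B[1][1] = 5 + -2 = 3, A[0][2] + B[2][1] = 9 + 7 = 16) = 1 (attained at k = 0)
  C[0][2] = min over k of (A[0][0] + B[0][2] = 4 + 8 = 12, A[0][1] + B[1][2] = 5 + 9 = 14, A[0][2] + B[2][2] = 9 + 5 = 14) = 12 (attained at k = 0)
  C[1][0] = min over k of (A[1][0] + B[0][0] = -3 + -5 = -8, A[1][1] + B[1][0] = 6 + 1 = 7, A[1][2] + B[2][0] = 8 + -4 = 4) = -8 (attained at k = 0)
  C[1][1] = min over k of (A[1][0] + B[0][1] = -3 + -3 = -6, A[1][1] + B[1][1] = 6 + -2 = 4, A[1][2] + B[2][1] = 8 + 7 = 15) = -6 (attained at k = 0)
  C[1][2] = min over k of (A[1][0] + B[0][2] = -3 + 8 = 5, A[1][1] + B[1][2] = 6 + 9 = 15, A[1][2] + B[2][2] = 8 + 5 = 13) = 5 (attained at k = 0)
  C[2][0] = min over k of (A[2][0] + B[0][0] = -4 + -5 = -9, A[2][1] + B[1][0] = 3 + 1 = 4, A[2][2] + B[2][0] = 2 + -4 = -2) = -9 (attained at k = 0)
  C[2][1] = min over k of (A[2][0] + B[0][1] = -4 + -3 = -7, A[2][1] + B[1][1] = 3 + -2 = 1, A[2][2] + B[2][1] = 2 + 7 = 9) = -7 (attained at k = 0)
  C[2][2] = min over k of (A[2][0] + B[0][2] = -4 + 8 = 4, A[2][1] + B[1][2] = 3 + 9 = 12, A[2][2] + B[2][2] = 2 + 5 = 7) = 4 (attained at k = 0)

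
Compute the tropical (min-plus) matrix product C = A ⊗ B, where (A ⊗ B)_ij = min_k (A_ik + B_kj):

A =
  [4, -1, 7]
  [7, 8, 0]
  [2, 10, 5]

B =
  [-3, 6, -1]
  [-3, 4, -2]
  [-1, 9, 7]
A ⊗ B =
  [-4, 3, -3]
  [-1, 9, 6]
  [-1, 8, 1]

Apply the min-plus product entry-by-entry:
  C[0][0] = min over k of (A[0][0] + B[0][0] = 4 + -3 = 1, A[0][1] + B[1][0] = -1 + -3 = -4, A[0][2] + B[2][0] = 7 + -1 = 6) = -4 (attained at k = 1)
  C[0][1] = min over k of (A[0][0] + B[0][1] = 4 + 6 = 10, A[0][1] + B[1][1] = -1 + 4 = 3, A[0][2] + B[2][1] = 7 + 9 = 16) = 3 (attained at k = 1)
  C[0][2] = min over k of (A[0][0] + B[0][2] = 4 + -1 = 3, A[0][1] + B[1][2] = -1 + -2 = -3, A[0][2] + B[2][2] = 7 + 7 = 14) = -3 (attained at k = 1)
  C[1][0] = min over k of (A[1][0] + B[0][0] = 7 + -3 = 4, A[1][1] + B[1][0] = 8 + -3 = 5, A[1][2] + B[2][0] = 0 + -1 = -1) = -1 (attained at k = 2)
  C[1][1] = min over k of (A[1][0] + B[0][1] = 7 + 6 = 13, A[1][1] + B[1][1] = 8 + 4 = 12, A[1][2] + B[2][1] = 0 + 9 = 9) = 9 (attained at k = 2)
  C[1][2] = min over k of (A[1][0] + B[0][2] = 7 + -1 = 6, A[1][1] + B[1][2] = 8 + -2 = 6, A[1][2] + B[2][2] = 0 + 7 = 7) = 6 (attained at k = 0)
  C[2][0] = min over k of (A[2][0] + B[0][0] = 2 + -3 = -1, A[2][1] + B[1][0] = 10 + -3 = 7, A[2][2] + B[2][0] = 5 + -1 = 4) = -1 (attained at k = 0)
  C[2][1] = min over k of (A[2][0] + B[0][1] = 2 + 6 = 8, A[2][1] + B[1][1] = 10 + 4 = 14, A[2][2] + B[2][1] = 5 + 9 = 14) = 8 (attained at k = 0)
  C[2][2] = min over k of (A[2][0] + B[0][2] = 2 + -1 = 1, A[2][1] + B[1][2] = 10 + -2 = 8, A[2][2] + B[2][2] = 5 + 7 = 12) = 1 (attained at k = 0)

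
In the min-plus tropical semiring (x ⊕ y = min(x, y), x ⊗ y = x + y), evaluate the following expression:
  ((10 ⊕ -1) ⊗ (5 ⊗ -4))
((10 ⊕ -1) ⊗ (5 ⊗ -4)) = 0

Expand innermost to outermost. Recall ⊕ takes the minimum of its arguments and ⊗ takes their sum. Working out the expression ((10 ⊕ -1) ⊗ (5 ⊗ -4)) gives 0.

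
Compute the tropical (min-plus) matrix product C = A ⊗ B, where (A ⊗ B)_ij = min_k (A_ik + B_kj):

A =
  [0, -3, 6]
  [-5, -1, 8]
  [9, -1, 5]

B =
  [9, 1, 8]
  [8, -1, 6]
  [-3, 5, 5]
A ⊗ B =
  [3, -4, 3]
  [4, -4, 3]
  [2, -2, 5]

Apply the min-plus product entry-by-entry:
  C[0][0] = min over k of (A[0][0] + B[0][0] = 0 + 9 = 9, A[0][1] + B[1][0] = -3 + 8 = 5, A[0][2] + B[2][0] = 6 + -3 = 3) = 3 (attained at k = 2)
  C[0][1] = min over k of (A[0][0] + B[0][1] = 0 + 1 = 1, A[0][1] + B[1][1] = -3 + -1 = -4, A[0][2] + B[2][1] = 6 + 5 = 11) = -4 (attained at k = 1)
  C[0][2] = min over k of (A[0][0] + B[0][2] = 0 + 8 = 8, A[0][1] + B[1][2] = -3 + 6 = 3, A[0][2] + B[2][2] = 6 + 5 = 11) = 3 (attained at k = 1)
  C[1][0] = min over k of (A[1][0] + B[0][0] = -5 + 9 = 4, A[1][1] + B[1][0] = -1 + 8 = 7, A[1][2] + B[2][0] = 8 + -3 = 5) = 4 (attained at k = 0)
  C[1][1] = min over k of (A[1][0] + B[0][1] = -5 + 1 = -4, A[1][1] + B[1][1] = -1 + -1 = -2, A[1][2] + B[2][1] = 8 + 5 = 13) = -4 (attained at k = 0)
  C[1][2] = min over k of (A[1][0] + B[0][2] = -5 + 8 = 3, A[1][1] + B[1][2] = -1 + 6 = 5, A[1][2] + B[2][2] = 8 + 5 = 13) = 3 (attained at k = 0)
  C[2][0] = min over k of (A[2][0] + B[0][0] = 9 + 9 = 18, A[2][1] + B[1][0] = -1 + 8 = 7, A[2][2] + B[2][0] = 5 + -3 = 2) = 2 (attained at k = 2)
  C[2][1] = min over k of (A[2][0] + B[0][1] = 9 + 1 = 10, A[2][1] + B[1][1] = -1 + -1 = -2, A[2][2] + B[2][1] = 5 + 5 = 10) = -2 (attained at k = 1)
  C[2][2] = min over k of (A[2][0] + B[0][2] = 9 + 8 = 17, A[2][1] + B[1][2] = -1 + 6 = 5, A[2][2] + B[2][2] = 5 + 5 = 10) = 5 (attained at k = 1)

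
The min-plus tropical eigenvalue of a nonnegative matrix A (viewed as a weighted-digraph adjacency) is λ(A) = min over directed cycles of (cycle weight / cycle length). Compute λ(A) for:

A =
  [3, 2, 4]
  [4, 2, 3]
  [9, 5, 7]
λ(A) = 2

Enumerate directed cycles and compute their means (weight / length). Sample:
  cycle 0 → 0: weight = 3, length = 1, mean = 3/1 ≈ 3.000
  cycle 1 → 1: weight = 2, length = 1, mean = 2/1 ≈ 2.000
  cycle 2 → 2: weight = 7, length = 1, mean = 7/1 ≈ 7.000
  cycle 0 → 1 → 0: weight = 6, length = 2, mean = 6/2 ≈ 3.000
  cycle 0 → 2 → 0: weight = 13, length = 2, mean = 13/2 ≈ 6.500
  cycle 1 → 0 → 1: weight = 6, length = 2, mean = 6/2 ≈ 3.000
Minimum mean = 2.000, attained e.g. along the cycle 1 → 1 with weight 2 and length 1. So λ(A) = 2/1 = 2.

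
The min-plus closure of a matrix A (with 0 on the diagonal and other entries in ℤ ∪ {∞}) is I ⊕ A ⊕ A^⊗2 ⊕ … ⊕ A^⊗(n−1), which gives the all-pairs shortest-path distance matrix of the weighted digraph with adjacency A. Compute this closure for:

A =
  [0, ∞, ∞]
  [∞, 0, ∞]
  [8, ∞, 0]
Closure =
  [0, ∞, ∞]
  [∞, 0, ∞]
  [8, ∞, 0]

This is the Floyd-Warshall all-pairs shortest-path computation. For each intermediate vertex k = 0, 1, …, 2, update dist[i][j] ← min(dist[i][j], dist[i][k] + dist[k][j]). The final matrix gives, for each (i, j), the minimum total weight of any directed path from i to j (possibly empty when i = j).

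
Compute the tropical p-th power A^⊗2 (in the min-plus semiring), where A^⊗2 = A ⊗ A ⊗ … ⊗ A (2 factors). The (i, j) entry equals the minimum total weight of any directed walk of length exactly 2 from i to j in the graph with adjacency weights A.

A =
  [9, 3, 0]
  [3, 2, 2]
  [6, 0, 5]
A^⊗2 =
  [6, 0, 5]
  [5, 2, 3]
  [3, 2, 2]

Each entry (A^⊗2)_ij equals the minimum over all length-2 walks i = v_0 → v_1 → … → v_2 = j of Σ_t A[v_t][v_{t+1}]. For example, for (i, j) = (0, 2) we minimise over 3 possible intermediate vertex sequences; the minimum is 5, attained along the walk 0 → 1 → 2.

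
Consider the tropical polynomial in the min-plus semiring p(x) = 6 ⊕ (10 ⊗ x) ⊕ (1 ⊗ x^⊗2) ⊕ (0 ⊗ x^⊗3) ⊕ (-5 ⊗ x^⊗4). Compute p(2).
p(2) = 3

A tropical monomial a ⊗ x^⊗i evaluates to a + i · x. Evaluating each term at x = 2:
  Term 0 contributes 6 + 0 · 2 = 6
  Term 1 contributes 10 + 1 · 2 = 12
  Term 2 contributes 1 + 2 · 2 = 5
  Term 3 contributes 0 + 3 · 2 = 6
  Term 4 contributes -5 + 4 · 2 = 3
p(2) = ⊕ of these = min[6, 12, 5, 6, 3] = 3.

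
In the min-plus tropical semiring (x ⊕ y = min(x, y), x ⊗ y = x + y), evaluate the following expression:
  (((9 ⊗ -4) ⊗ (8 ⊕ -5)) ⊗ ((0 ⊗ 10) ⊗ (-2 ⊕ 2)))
(((9 ⊗ -4) ⊗ (8 ⊕ -5)) ⊗ ((0 ⊗ 10) ⊗ (-2 ⊕ 2))) = 8

Expand innermost to outermost. Recall ⊕ takes the minimum of its arguments and ⊗ takes their sum. Working out the expression (((9 ⊗ -4) ⊗ (8 ⊕ -5)) ⊗ ((0 ⊗ 10) ⊗ (-2 ⊕ 2))) gives 8.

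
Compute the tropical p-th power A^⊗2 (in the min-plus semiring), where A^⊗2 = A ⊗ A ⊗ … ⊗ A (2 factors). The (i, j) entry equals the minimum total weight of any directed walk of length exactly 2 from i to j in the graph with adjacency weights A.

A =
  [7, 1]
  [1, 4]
A^⊗2 =
  [2, 5]
  [5, 2]

Each entry (A^⊗2)_ij equals the minimum over all length-2 walks i = v_0 → v_1 → … → v_2 = j of Σ_t A[v_t][v_{t+1}]. For example, for (i, j) = (0, 1) we minimise over 2 possible intermediate vertex sequences; the minimum is 5, attained along the walk 0 → 1 → 1.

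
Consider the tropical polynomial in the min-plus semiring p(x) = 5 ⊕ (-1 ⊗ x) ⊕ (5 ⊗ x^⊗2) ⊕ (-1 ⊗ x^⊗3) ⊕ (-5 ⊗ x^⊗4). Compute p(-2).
p(-2) = -13

A tropical monomial a ⊗ x^⊗i evaluates to a + i · x. Evaluating each term at x = -2:
  Term 0 contributes 5 + 0 · -2 = 5
  Term 1 contributes -1 + 1 · -2 = -3
  Term 2 contributes 5 + 2 · -2 = 1
  Term 3 contributes -1 + 3 · -2 = -7
  Term 4 contributes -5 + 4 · -2 = -13
p(-2) = ⊕ of these = min[5, -3, 1, -7, -13] = -13.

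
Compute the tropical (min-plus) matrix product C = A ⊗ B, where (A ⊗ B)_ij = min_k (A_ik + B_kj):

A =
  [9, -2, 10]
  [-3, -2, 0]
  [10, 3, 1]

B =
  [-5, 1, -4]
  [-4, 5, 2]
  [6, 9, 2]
A ⊗ B =
  [-6, 3, 0]
  [-8, -2, -7]
  [-1, 8, 3]

Apply the min-plus product entry-by-entry:
  C[0][0] = min over k of (A[0][0] + B[0][0] = 9 + -5 = 4, A[0][1] + B[1][0] = -2 + -4 = -6, A[0][2] + B[2][0] = 10 + 6 = 16) = -6 (attained at k = 1)
  C[0][1] = min over k of (A[0][0] + B[0][1] = 9 + 1 = 10, A[0][1] + B[1][1] = -2 + 5 = 3, A[0][2] + B[2][1] = 10 + 9 = 19) = 3 (attained at k = 1)
  C[0][2] = min over k of (A[0][0] + B[0][2] = 9 + -4 = 5, A[0][1] + B[1][2] = -2 + 2 = 0, A[0][2] + B[2][2] = 10 + 2 = 12) = 0 (attained at k = 1)
  C[1][0] = min over k of (A[1][0] + B[0][0] = -3 + -5 = -8, A[1][1] + B[1][0] = -2 + -4 = -6, A[1][2] + B[2][0] = 0 + 6 = 6) = -8 (attained at k = 0)
  C[1][1] = min over k of (A[1][0] + B[0][1] = -3 + 1 = -2, A[1][1] + B[1][1] = -2 + 5 = 3, A[1][2] + B[2][1] = 0 + 9 = 9) = -2 (attained at k = 0)
  C[1][2] = min over k of (A[1][0] + B[0][2] = -3 + -4 = -7, A[1][1] + B[1][2] = -2 + 2 = 0, A[1][2] + B[2][2] = 0 + 2 = 2) = -7 (attained at k = 0)
  C[2][0] = min over k of (A[2][0] + B[0][0] = 10 + -5 = 5, A[2][1] + B[1][0] = 3 + -4 = -1, A[2][2] + B[2][0] = 1 + 6 = 7) = -1 (attained at k = 1)
  C[2][1] = min over k of (A[2][0] + B[0][1] = 10 + 1 = 11, A[2][1] + B[1][1] = 3 + 5 = 8, A[2][2] + B[2][1] = 1 + 9 = 10) = 8 (attained at k = 1)
  C[2][2] = min over k of (A[2][0] + B[0][2] = 10 + -4 = 6, A[2][1] + B[1][2] = 3 + 2 = 5, A[2][2] + B[2][2] = 1 + 2 = 3) = 3 (attained at k = 2)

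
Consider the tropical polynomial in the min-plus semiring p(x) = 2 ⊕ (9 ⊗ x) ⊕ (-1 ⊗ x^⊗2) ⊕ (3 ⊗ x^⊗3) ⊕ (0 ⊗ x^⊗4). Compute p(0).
p(0) = -1

A tropical monomial a ⊗ x^⊗i evaluates to a + i · x. Evaluating each term at x = 0:
  Term 0 contributes 2 + 0 · 0 = 2
  Term 1 contributes 9 + 1 · 0 = 9
  Term 2 contributes -1 + 2 · 0 = -1
  Term 3 contributes 3 + 3 · 0 = 3
  Term 4 contributes 0 + 4 · 0 = 0
p(0) = ⊕ of these = min[2, 9, -1, 3, 0] = -1.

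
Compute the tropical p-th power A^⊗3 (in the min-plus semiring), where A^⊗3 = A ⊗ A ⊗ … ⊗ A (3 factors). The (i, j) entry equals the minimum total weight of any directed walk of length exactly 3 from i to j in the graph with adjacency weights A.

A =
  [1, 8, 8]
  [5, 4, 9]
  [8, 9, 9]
A^⊗3 =
  [3, 10, 10]
  [7, 12, 14]
  [10, 17, 17]

Each entry (A^⊗3)_ij equals the minimum over all length-3 walks i = v_0 → v_1 → … → v_3 = j of Σ_t A[v_t][v_{t+1}]. For example, for (i, j) = (0, 2) we minimise over 9 possible intermediate vertex sequences; the minimum is 10, attained along the walk 0 → 0 → 0 → 2.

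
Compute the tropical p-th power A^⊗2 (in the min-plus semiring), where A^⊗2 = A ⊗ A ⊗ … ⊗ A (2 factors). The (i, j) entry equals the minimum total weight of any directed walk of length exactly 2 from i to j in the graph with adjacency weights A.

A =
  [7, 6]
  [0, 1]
A^⊗2 =
  [6, 7]
  [1, 2]

Each entry (A^⊗2)_ij equals the minimum over all length-2 walks i = v_0 → v_1 → … → v_2 = j of Σ_t A[v_t][v_{t+1}]. For example, for (i, j) = (0, 1) we minimise over 2 possible intermediate vertex sequences; the minimum is 7, attained along the walk 0 → 1 → 1.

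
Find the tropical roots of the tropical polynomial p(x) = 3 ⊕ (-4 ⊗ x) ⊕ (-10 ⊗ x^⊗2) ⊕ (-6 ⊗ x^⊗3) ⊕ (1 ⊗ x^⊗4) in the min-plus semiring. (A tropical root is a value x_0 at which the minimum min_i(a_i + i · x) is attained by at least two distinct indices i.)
Roots: {-7, -4, 6, 7}

Each tropical root is a break point of the lower envelope of the lines y = a_i + i · x (there are 5 lines, with slopes 0, 1, ..., 4). Only the lines that attain the minimum somewhere contribute to roots; other lines are dominated. Here the surviving (envelope) indices are i = 4, i = 3, i = 2, i = 1, i = 0.
Intersections between consecutive envelope lines give the roots: for adjacent envelope indices i < j the intersection is x = (a_i − a_j) / (j − i). Reading off the sorted break points: {-7, -4, 6, 7}.
Verification: at each break x_0, at least two indices attain the minimum of min_i(a_i + i · x_0).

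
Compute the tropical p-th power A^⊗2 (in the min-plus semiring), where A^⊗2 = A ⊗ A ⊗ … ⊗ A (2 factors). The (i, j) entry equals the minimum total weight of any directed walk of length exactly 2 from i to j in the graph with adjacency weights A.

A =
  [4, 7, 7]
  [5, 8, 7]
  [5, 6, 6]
A^⊗2 =
  [8, 11, 11]
  [9, 12, 12]
  [9, 12, 12]

Each entry (A^⊗2)_ij equals the minimum over all length-2 walks i = v_0 → v_1 → … → v_2 = j of Σ_t A[v_t][v_{t+1}]. For example, for (i, j) = (0, 2) we minimise over 3 possible intermediate vertex sequences; the minimum is 11, attained along the walk 0 → 0 → 2.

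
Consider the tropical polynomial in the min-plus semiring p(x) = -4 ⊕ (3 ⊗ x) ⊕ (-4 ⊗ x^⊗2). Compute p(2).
p(2) = -4

A tropical monomial a ⊗ x^⊗i evaluates to a + i · x. Evaluating each term at x = 2:
  Term 0 contributes -4 + 0 · 2 = -4
  Term 1 contributes 3 + 1 · 2 = 5
  Term 2 contributes -4 + 2 · 2 = 0
p(2) = ⊕ of these = min[-4, 5, 0] = -4.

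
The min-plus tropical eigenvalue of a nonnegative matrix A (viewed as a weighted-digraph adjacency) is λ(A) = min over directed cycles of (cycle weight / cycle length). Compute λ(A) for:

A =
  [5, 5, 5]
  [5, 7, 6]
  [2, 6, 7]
λ(A) = 7/2

Enumerate directed cycles and compute their means (weight / length). Sample:
  cycle 0 → 0: weight = 5, length = 1, mean = 5/1 ≈ 5.000
  cycle 1 → 1: weight = 7, length = 1, mean = 7/1 ≈ 7.000
  cycle 2 → 2: weight = 7, length = 1, mean = 7/1 ≈ 7.000
  cycle 0 → 1 → 0: weight = 10, length = 2, mean = 10/2 ≈ 5.000
  cycle 0 → 2 → 0: weight = 7, length = 2, mean = 7/2 ≈ 3.500
  cycle 1 → 0 → 1: weight = 10, length = 2, mean = 10/2 ≈ 5.000
Minimum mean = 3.500, attained e.g. along the cycle 0 → 2 → 0 with weight 7 and length 2. So λ(A) = 7/2 = 7/2.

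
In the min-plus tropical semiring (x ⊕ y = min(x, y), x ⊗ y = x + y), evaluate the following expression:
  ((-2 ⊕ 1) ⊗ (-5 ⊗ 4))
((-2 ⊕ 1) ⊗ (-5 ⊗ 4)) = -3

Expand innermost to outermost. Recall ⊕ takes the minimum of its arguments and ⊗ takes their sum. Working out the expression ((-2 ⊕ 1) ⊗ (-5 ⊗ 4)) gives -3.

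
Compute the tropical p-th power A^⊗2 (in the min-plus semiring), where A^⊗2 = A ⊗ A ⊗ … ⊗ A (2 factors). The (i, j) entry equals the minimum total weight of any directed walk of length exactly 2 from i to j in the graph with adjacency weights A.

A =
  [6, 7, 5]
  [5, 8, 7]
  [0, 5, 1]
A^⊗2 =
  [5, 10, 6]
  [7, 12, 8]
  [1, 6, 2]

Each entry (A^⊗2)_ij equals the minimum over all length-2 walks i = v_0 → v_1 → … → v_2 = j of Σ_t A[v_t][v_{t+1}]. For example, for (i, j) = (0, 2) we minimise over 3 possible intermediate vertex sequences; the minimum is 6, attained along the walk 0 → 2 → 2.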